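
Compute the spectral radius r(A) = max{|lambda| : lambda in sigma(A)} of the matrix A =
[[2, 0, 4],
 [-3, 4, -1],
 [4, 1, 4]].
r(A) = 6

The eigenvalues of A are the roots of its characteristic polynomial. With M = A (coefficients from the trace, the sum of principal 2x2 minors, and det A):
  p(λ) = det(λ I - M) = λ^3 - 10λ^2 + 17λ + 42.
By the rational root theorem any rational root is an integer divisor of 42. Testing λ = 6: p(6) = 216 - 360 + 102 + 42 = 0, so λ = 6 is a root. Dividing out (λ - 6) leaves p(λ) = (λ - 6)(λ^2 - 4λ - 7). For λ^2 - 4λ - 7 the discriminant is 44. It is nonnegative but not a perfect square, so the roots are real and irrational: λ = (4 ± sqrt(44))/2 ≈ 5.3166, -1.3166.
Thus the eigenvalues (to 4 decimals) are 5.3166 (modulus 5.3166); -1.3166 (modulus 1.3166); 6 (modulus 6). The spectral radius is the largest modulus: r(A) = 6. (Cross-check: r(A) ≤ ||A||_2 ≈ 7.6677; equality holds whenever A is normal, though it can also hold for some non-normal A.)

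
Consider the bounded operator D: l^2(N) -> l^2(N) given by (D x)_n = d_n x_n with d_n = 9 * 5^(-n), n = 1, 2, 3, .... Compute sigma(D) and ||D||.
sigma(D) = {9 * 5^(-n) : n ≥ 1} ∪ {0}; ||D|| = 9/5

A bounded diagonal operator on l^2 with diagonal entries d_n has spectrum equal to the closure of {d_n : n ≥ 1}: every d_n is an eigenvalue (with eigenvector e_n), so {d_n} ⊂ sigma(D); the spectrum is closed, so its closure is too; and for lambda not in the closure, (D - lambda I) has bounded inverse (the diagonal entries 1/(d_n - lambda) are bounded). For our sequence d_n = 9 * 5^(-n), n = 1, 2, 3, ...:
  - {d_n} = {9 * 5^(-n) : n ≥ 1}; the only limit point is 0
  - closure = {9 * 5^(-n) : n ≥ 1} ∪ {0}
For the norm: a diagonal operator has ||D|| = sup_n |d_n|. Here d_n = 9 * 5^(-n) is positive and decreasing, so sup_n |d_n| = d_1 = 9/5. So ||D|| = 9/5.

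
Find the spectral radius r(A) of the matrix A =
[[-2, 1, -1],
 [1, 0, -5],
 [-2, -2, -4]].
r(A) ≈ 5.7896

The eigenvalues of A are the roots of its characteristic polynomial. With M = A (coefficients from the trace, the sum of principal 2x2 minors, and det A):
  p(λ) = det(λ I - M) = λ^3 + 6λ^2 - 5λ - 36.
No integer candidate from the rational root theorem (±divisors of 36) is a root, so the roots are irrational. The cubic discriminant is Δ = 16952 > 0, so there are three distinct real roots. p(-6) = -6 and p(-5) = 14 have opposite signs, so a root lies in (-6, -5); Newton's method refines it to λ ≈ -5.7896. p(-3) = 6 and p(-2) = -10 have opposite signs, so a root lies in (-3, -2); Newton's method refines it to λ ≈ -2.601. p(2) = -14 and p(3) = 30 have opposite signs, so a root lies in (2, 3); Newton's method refines it to λ ≈ 2.3906. Check (Vieta): the three roots sum to -6, matching tr M = -6.
Thus the eigenvalues (to 4 decimals) are -5.7896 (modulus 5.7896); -2.601 (modulus 2.601); 2.3906 (modulus 2.3906). The spectral radius is the largest modulus: r(A) ≈ 5.7896. (Cross-check: r(A) ≤ ||A||_2 ≈ 6.6389; equality holds whenever A is normal, though it can also hold for some non-normal A.)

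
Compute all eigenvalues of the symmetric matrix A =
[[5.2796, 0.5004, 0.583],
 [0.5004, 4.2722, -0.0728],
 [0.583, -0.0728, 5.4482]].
sigma(A) ≈ {4, 5, 6}

A is real symmetric, so its spectrum consists of real eigenvalues. Expanding the characteristic polynomial of the displayed matrix gives
  det(λ I - A) = p(λ) = λ^3 + (-15)λ^2 + (74)λ + (-120).
Solving p(λ) = 0 yields eigenvalues ≈ 4, 5, 6. (A is shown rounded to 4 decimals, so these recover the underlying integer eigenvalues to within that precision.)
Verification: the trace of A = 15 equals the sum of eigenvalues 15, and det(A) ≈ 120.0002 matches the eigenvalue product 120.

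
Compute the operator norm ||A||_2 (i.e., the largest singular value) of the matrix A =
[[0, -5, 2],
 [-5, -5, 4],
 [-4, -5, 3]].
||A||_2 ≈ 11.6144 (= sqrt(largest eigenvalue of A^T A))

||A||_2 = sigma_max(A) = sqrt(lambda_max(A^T A)). Form the symmetric matrix M = A^T A =
[[41, 45, -32],
 [45, 75, -45],
 [-32, -45, 29]].
Its characteristic polynomial (trace, sum of principal 2x2 minors, determinant of M give the coefficients) is
  p(λ) = det(λ I - M) = λ^3 - 145λ^2 + 1365λ - 225.
No integer candidate from the rational root theorem (±divisors of 225) is a root, so the roots are irrational. The cubic discriminant is Δ = 27057564000 > 0, so there are three distinct real roots. p(0) = -225 and p(1) = 996 have opposite signs, so a root lies in (0, 1); Newton's method refines it to λ ≈ 0.1678. p(9) = 1044 and p(10) = -75 have opposite signs, so a root lies in (9, 10); Newton's method refines it to λ ≈ 9.9389. p(134) = -14831 and p(135) = 1800 have opposite signs, so a root lies in (134, 135); Newton's method refines it to λ ≈ 134.8933. Check (Vieta): the three roots sum to 145, matching tr M = 145.
So the eigenvalues of A^T A are ≈ 0.1678, 9.9389, 134.8933 (all ≥ 0, as they must be for A^T A). The largest is λ_max ≈ 134.8933, hence ||A||_2 = sqrt(λ_max) ≈ 11.6144.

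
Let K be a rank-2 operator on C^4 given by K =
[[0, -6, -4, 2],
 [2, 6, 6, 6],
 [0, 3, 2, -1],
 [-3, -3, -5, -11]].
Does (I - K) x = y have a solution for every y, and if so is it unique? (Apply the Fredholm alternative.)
(I - K) is invertible (det(I - K) = -59 ≠ 0), so for every y in C^4 the equation (I - K) x = y has a unique solution.

K has rank 2 and factors as K = U V^T = u1 v1^T + u2 v2^T with u1 = (-2, 0, 1, 2), v1 = (0, 3, 2, -1), u2 = (0, -2, 0, 3), v2 = (-1, -3, -3, -3) (multiplying out reproduces the displayed K). The nonzero eigenvalues of U V^T coincide with those of the 2 x 2 matrix G = V^T U = [[v1·u1, v1·u2], [v2·u1, v2·u2]] = [[0, -9], [-7, -3]], and by the Sylvester determinant identity det(I_4 - U V^T) = det(I_2 - V^T U) = det([[1, 9], [7, 4]]) = (1)(4) - (9)(7) = -59. (Direct check: I - K =
[[1, 6, 4, -2],
 [-2, -5, -6, -6],
 [0, -3, -1, 1],
 [3, 3, 5, 12]]
has determinant -59.) The finite-dimensional Fredholm alternative says: either (I - K) is invertible, or ker(I - K) ≠ {0} and then range(I - K) = ker((I - K)^*)^⊥, with dim ker(I - K) = dim ker((I - K)^*). Since det(I - K) ≠ 0, 1 is not an eigenvalue of K and ker(I - K) = {0}, so we are in the first case: for every y there is a unique x = (I - K)^(-1) y. (Explicitly, by the Woodbury identity, (I - U V^T)^(-1) = I + U (I_2 - G)^(-1) V^T.)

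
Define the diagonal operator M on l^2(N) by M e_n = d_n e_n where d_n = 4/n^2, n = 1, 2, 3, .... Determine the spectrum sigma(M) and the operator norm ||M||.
sigma(M) = {4/n^2 : n ≥ 1} ∪ {0}; ||M|| = 4

A bounded diagonal operator on l^2 with diagonal entries d_n has spectrum equal to the closure of {d_n : n ≥ 1}: every d_n is an eigenvalue (with eigenvector e_n), so {d_n} ⊂ sigma(M); the spectrum is closed, so its closure is too; and for lambda not in the closure, (M - lambda I) has bounded inverse (the diagonal entries 1/(d_n - lambda) are bounded). For our sequence d_n = 4/n^2, n = 1, 2, 3, ...:
  - {d_n} = {4/n^2 : n ≥ 1}; the only limit point is 0
  - closure = {4/n^2 : n ≥ 1} ∪ {0}
For the norm: a diagonal operator has ||M|| = sup_n |d_n|. Here d_n = 4/n^2 is positive and decreasing, so sup_n |d_n| = d_1 = 4. So ||M|| = 4.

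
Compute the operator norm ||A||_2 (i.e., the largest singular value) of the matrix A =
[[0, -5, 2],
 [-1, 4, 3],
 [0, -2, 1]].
||A||_2 ≈ 6.7352 (= sqrt(largest eigenvalue of A^T A))

||A||_2 = sigma_max(A) = sqrt(lambda_max(A^T A)). Form the symmetric matrix M = A^T A =
[[1, -4, -3],
 [-4, 45, 0],
 [-3, 0, 14]].
Its characteristic polynomial (trace, sum of principal 2x2 minors, determinant of M give the coefficients) is
  p(λ) = det(λ I - M) = λ^3 - 60λ^2 + 664λ - 1.
No integer candidate from the rational root theorem (±divisors of 1) is a root, so the roots are irrational. The cubic discriminant is Δ = 416058917 > 0, so there are three distinct real roots. p(0) = -1 and p(1) = 604 have opposite signs, so a root lies in (0, 1); Newton's method refines it to λ ≈ 0.0015. p(14) = 279 and p(15) = -166 have opposite signs, so a root lies in (14, 15); Newton's method refines it to λ ≈ 14.6355. p(45) = -496 and p(46) = 919 have opposite signs, so a root lies in (45, 46); Newton's method refines it to λ ≈ 45.363. Check (Vieta): the three roots sum to 60, matching tr M = 60.
So the eigenvalues of A^T A are ≈ 0.0015, 14.6355, 45.363 (all ≥ 0, as they must be for A^T A). The largest is λ_max ≈ 45.363, hence ||A||_2 = sqrt(λ_max) ≈ 6.7352.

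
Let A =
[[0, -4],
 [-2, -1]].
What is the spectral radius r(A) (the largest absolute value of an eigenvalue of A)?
r(A) = (1 + sqrt(33))/2 ≈ 3.3723

The eigenvalues of A are the roots of its characteristic polynomial. With M = A (coefficients from the trace and determinant):
  p(λ) = det(λ I - M) = λ^2 + λ - 8.
For λ^2 + λ - 8 the discriminant is 33. It is nonnegative but not a perfect square, so the roots are real and irrational: λ = (-1 ± sqrt(33))/2 ≈ 2.3723, -3.3723.
Thus the eigenvalues (to 4 decimals) are 2.3723 (modulus 2.3723); -3.3723 (modulus 3.3723). The spectral radius is the largest modulus: r(A) = (1 + sqrt(33))/2 ≈ 3.3723. (Cross-check: r(A) ≤ ||A||_2 ≈ 4.1594; equality holds whenever A is normal, though it can also hold for some non-normal A.)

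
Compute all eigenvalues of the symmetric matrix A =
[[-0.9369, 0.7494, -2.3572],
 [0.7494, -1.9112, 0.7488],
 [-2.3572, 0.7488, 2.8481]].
sigma(A) ≈ {-3, -1, 4}

A is real symmetric, so its spectrum consists of real eigenvalues. Expanding the characteristic polynomial of the displayed matrix gives
  det(λ I - A) = p(λ) = λ^3 + (0)λ^2 + (-13)λ + (-12).
Solving p(λ) = 0 yields eigenvalues ≈ -3, -1, 4. (A is shown rounded to 4 decimals, so these recover the underlying integer eigenvalues to within that precision.)
Verification: the trace of A = 0 equals the sum of eigenvalues 0, and det(A) ≈ 11.9995 matches the eigenvalue product 12.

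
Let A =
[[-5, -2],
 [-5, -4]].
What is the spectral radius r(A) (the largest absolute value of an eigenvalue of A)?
r(A) = (9 + sqrt(41))/2 ≈ 7.7016

The eigenvalues of A are the roots of its characteristic polynomial. With M = A (coefficients from the trace and determinant):
  p(λ) = det(λ I - M) = λ^2 + 9λ + 10.
For λ^2 + 9λ + 10 the discriminant is 41. It is nonnegative but not a perfect square, so the roots are real and irrational: λ = (-9 ± sqrt(41))/2 ≈ -1.2984, -7.7016.
Thus the eigenvalues (to 4 decimals) are -1.2984 (modulus 1.2984); -7.7016 (modulus 7.7016). The spectral radius is the largest modulus: r(A) = (9 + sqrt(41))/2 ≈ 7.7016. (Cross-check: r(A) ≤ ||A||_2 ≈ 8.279; equality holds whenever A is normal, though it can also hold for some non-normal A.)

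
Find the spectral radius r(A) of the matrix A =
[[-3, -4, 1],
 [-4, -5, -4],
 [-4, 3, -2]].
r(A) ≈ 8.1534

The eigenvalues of A are the roots of its characteristic polynomial. With M = A (coefficients from the trace, the sum of principal 2x2 minors, and det A):
  p(λ) = det(λ I - M) = λ^3 + 10λ^2 + 31λ + 130.
No integer candidate from the rational root theorem (±divisors of 130) is a root, so the roots are irrational. The cubic discriminant is Δ = -273964 < 0, so there is one real root and a complex-conjugate pair. p(-9) = -68 and p(-8) = 10 have opposite signs, so a root lies in (-9, -8); Newton's method refines it to λ ≈ -8.1534. Dividing out (λ - (-8.1534)) leaves approximately λ^2 + 1.8466λ + 15.9442. For λ^2 + 1.8466λ + 15.9442 the discriminant is -60.367. It is negative, so the remaining roots are the complex-conjugate pair λ ≈ -0.9233 ± 3.8848i. Their product equals the constant term, so |λ|^2 ≈ 15.9442 and |λ| ≈ 3.993.
Thus the eigenvalues (to 4 decimals) are -8.1534 (modulus 8.1534); -0.9233 ± 3.8848i (modulus 3.993). The spectral radius is the largest modulus: r(A) ≈ 8.1534. (Cross-check: r(A) ≤ ||A||_2 ≈ 8.6322; equality holds whenever A is normal, though it can also hold for some non-normal A.)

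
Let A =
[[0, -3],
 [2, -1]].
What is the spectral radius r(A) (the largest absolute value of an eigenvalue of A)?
r(A) = sqrt(6) ≈ 2.4495

The eigenvalues of A are the roots of its characteristic polynomial. With M = A (coefficients from the trace and determinant):
  p(λ) = det(λ I - M) = λ^2 + λ + 6.
For λ^2 + λ + 6 the discriminant is -23. It is negative, so the roots are the complex-conjugate pair λ = -1/2 ± (sqrt(23)/2) i ≈ -0.5 ± 2.3979i. For a conjugate pair the product of the roots equals the constant term, so |λ|^2 = 6 and |λ| = sqrt(6) ≈ 2.4495.
Thus the eigenvalues (to 4 decimals) are -0.5 ± 2.3979i (modulus 2.4495). The spectral radius is the largest modulus: r(A) = sqrt(6) ≈ 2.4495. (Cross-check: r(A) ≤ ||A||_2 ≈ 3.2566; equality holds whenever A is normal, though it can also hold for some non-normal A.)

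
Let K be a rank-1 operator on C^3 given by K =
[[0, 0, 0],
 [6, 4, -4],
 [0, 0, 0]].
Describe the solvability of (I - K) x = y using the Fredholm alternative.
(I - K) is invertible (det(I - K) = -3 ≠ 0), so for every y in C^3 the equation (I - K) x = y has a unique solution.

K has rank 1, so it is an outer product K = u v^T: every row of K is a multiple of one row vector. Reading off the entries, u = (0, 2, 0) and v = (3, 2, -2) (row i of K equals u_i·v^T). A rank-one matrix u v^T satisfies K u = u (v·u) and kills the (2)-dimensional subspace v^⊥, so its characteristic polynomial is lambda^2 (lambda - v·u) with v·u = tr K = 4. Hence the eigenvalues of I - K are 1 (multiplicity 2) and 1 - (4) = -3, so det(I - K) = -3. (Direct check: I - K =
[[1, 0, 0],
 [-6, -3, 4],
 [0, 0, 1]]
has determinant -3.) The finite-dimensional Fredholm alternative says: either (I - K) is invertible, or ker(I - K) ≠ {0} and then range(I - K) = ker((I - K)^*)^⊥, with dim ker(I - K) = dim ker((I - K)^*). Since det(I - K) ≠ 0, 1 is not an eigenvalue of K and ker(I - K) = {0}, so we are in the first case: for every y there is a unique x = (I - K)^(-1) y. Explicitly, by the Sherman–Morrison formula, (I - u v^T)^(-1) = I + u v^T/(1 - v·u), i.e. (I - K)^(-1) = I + K/(-3).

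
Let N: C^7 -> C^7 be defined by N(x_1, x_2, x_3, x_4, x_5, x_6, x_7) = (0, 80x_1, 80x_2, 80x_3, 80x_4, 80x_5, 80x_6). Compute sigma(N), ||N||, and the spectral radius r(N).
sigma(N) = {0}; ||N|| = 80; r(N) = 0. (N is nilpotent with N^7 = 0.)

On C^7, N is a strictly lower-triangular matrix with 80 on the subdiagonal and zeros elsewhere, so its characteristic polynomial is lambda^7 and every eigenvalue is 0: sigma(N) = {0}. For the operator norm, N e_i = 80e_{i+1} for i = 1, ..., 6 and N e_7 = 0, so the singular values of N are 80 (with multiplicity 6) and 0; hence ||N|| = 80. The spectral radius r(N) = max|lambda| = 0. Note ||N|| > r(N) — characteristic of non-normal nilpotent operators. Indeed N^7 = 0.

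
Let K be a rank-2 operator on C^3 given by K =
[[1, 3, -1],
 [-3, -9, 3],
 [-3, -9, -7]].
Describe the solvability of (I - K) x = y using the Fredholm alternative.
(I - K) is invertible (det(I - K) = 96 ≠ 0), so for every y in C^3 the equation (I - K) x = y has a unique solution.

K has rank 2 and factors as K = U V^T = u1 v1^T + u2 v2^T with u1 = (-1, 3, 3), v1 = (-1, -3, -1), u2 = (1, -3, 2), v2 = (0, 0, -2) (multiplying out reproduces the displayed K). The nonzero eigenvalues of U V^T coincide with those of the 2 x 2 matrix G = V^T U = [[v1·u1, v1·u2], [v2·u1, v2·u2]] = [[-11, 6], [-6, -4]], and by the Sylvester determinant identity det(I_3 - U V^T) = det(I_2 - V^T U) = det([[12, -6], [6, 5]]) = (12)(5) - (-6)(6) = 96. (Direct check: I - K =
[[0, -3, 1],
 [3, 10, -3],
 [3, 9, 8]]
has determinant 96.) The finite-dimensional Fredholm alternative says: either (I - K) is invertible, or ker(I - K) ≠ {0} and then range(I - K) = ker((I - K)^*)^⊥, with dim ker(I - K) = dim ker((I - K)^*). Since det(I - K) ≠ 0, 1 is not an eigenvalue of K and ker(I - K) = {0}, so we are in the first case: for every y there is a unique x = (I - K)^(-1) y. (Explicitly, by the Woodbury identity, (I - U V^T)^(-1) = I + U (I_2 - G)^(-1) V^T.)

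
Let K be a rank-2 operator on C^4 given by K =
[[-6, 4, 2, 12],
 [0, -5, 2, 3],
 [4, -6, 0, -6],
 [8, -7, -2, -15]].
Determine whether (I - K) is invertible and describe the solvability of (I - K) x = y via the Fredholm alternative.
(I - K) is invertible (det(I - K) = 139 ≠ 0), so for every y in C^4 the equation (I - K) x = y has a unique solution.

K has rank 2 and factors as K = U V^T = u1 v1^T + u2 v2^T with u1 = (-2, -2, 0, 2), v1 = (1, 1, -1, -3), u2 = (2, -1, -2, -3), v2 = (-2, 3, 0, 3) (multiplying out reproduces the displayed K). The nonzero eigenvalues of U V^T coincide with those of the 2 x 2 matrix G = V^T U = [[v1·u1, v1·u2], [v2·u1, v2·u2]] = [[-10, 12], [4, -16]], and by the Sylvester determinant identity det(I_4 - U V^T) = det(I_2 - V^T U) = det([[11, -12], [-4, 17]]) = (11)(17) - (-12)(-4) = 139. (Direct check: I - K =
[[7, -4, -2, -12],
 [0, 6, -2, -3],
 [-4, 6, 1, 6],
 [-8, 7, 2, 16]]
has determinant 139.) The finite-dimensional Fredholm alternative says: either (I - K) is invertible, or ker(I - K) ≠ {0} and then range(I - K) = ker((I - K)^*)^⊥, with dim ker(I - K) = dim ker((I - K)^*). Since det(I - K) ≠ 0, 1 is not an eigenvalue of K and ker(I - K) = {0}, so we are in the first case: for every y there is a unique x = (I - K)^(-1) y. (Explicitly, by the Woodbury identity, (I - U V^T)^(-1) = I + U (I_2 - G)^(-1) V^T.)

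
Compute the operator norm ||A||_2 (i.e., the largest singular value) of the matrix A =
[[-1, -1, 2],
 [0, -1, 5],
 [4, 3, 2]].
||A||_2 ≈ 5.9661 (= sqrt(largest eigenvalue of A^T A))

||A||_2 = sigma_max(A) = sqrt(lambda_max(A^T A)). Form the symmetric matrix M = A^T A =
[[17, 13, 6],
 [13, 11, -1],
 [6, -1, 33]].
Its characteristic polynomial (trace, sum of principal 2x2 minors, determinant of M give the coefficients) is
  p(λ) = det(λ I - M) = λ^3 - 61λ^2 + 905λ - 25.
No integer candidate from the rational root theorem (±divisors of 25) is a root, so the roots are irrational. The cubic discriminant is Δ = 84848800 > 0, so there are three distinct real roots. p(0) = -25 and p(1) = 820 have opposite signs, so a root lies in (0, 1); Newton's method refines it to λ ≈ 0.0277. p(25) = 100 and p(26) = -155 have opposite signs, so a root lies in (25, 26); Newton's method refines it to λ ≈ 25.378. p(35) = -200 and p(36) = 155 have opposite signs, so a root lies in (35, 36); Newton's method refines it to λ ≈ 35.5943. Check (Vieta): the three roots sum to 61, matching tr M = 61.
So the eigenvalues of A^T A are ≈ 0.0277, 25.378, 35.5943 (all ≥ 0, as they must be for A^T A). The largest is λ_max ≈ 35.5943, hence ||A||_2 = sqrt(λ_max) ≈ 5.9661.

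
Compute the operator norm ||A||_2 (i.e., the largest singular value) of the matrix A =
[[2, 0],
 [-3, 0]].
||A||_2 = sqrt(13) ≈ 3.6056 (= sqrt(largest eigenvalue of A^T A))

||A||_2 = sigma_max(A) = sqrt(lambda_max(A^T A)). Form the symmetric matrix M = A^T A =
[[13, 0],
 [0, 0]].
Its characteristic polynomial (trace, determinant of M give the coefficients) is
  p(λ) = det(λ I - M) = λ^2 - 13λ.
For λ^2 - 13λ the discriminant is 169. It is a perfect square (13^2), so the roots are rational: λ = (13 ± 13)/2 = 13, 0.
So the eigenvalues of A^T A are ≈ 0, 13 (all ≥ 0, as they must be for A^T A). The largest is λ_max = 13, hence ||A||_2 = sqrt(λ_max) = sqrt(13) ≈ 3.6056.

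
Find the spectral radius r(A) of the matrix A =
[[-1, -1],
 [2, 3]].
r(A) = (2 + sqrt(8))/2 ≈ 2.4142

The eigenvalues of A are the roots of its characteristic polynomial. With M = A (coefficients from the trace and determinant):
  p(λ) = det(λ I - M) = λ^2 - 2λ - 1.
For λ^2 - 2λ - 1 the discriminant is 8. It is nonnegative but not a perfect square, so the roots are real and irrational: λ = (2 ± sqrt(8))/2 ≈ 2.4142, -0.4142.
Thus the eigenvalues (to 4 decimals) are 2.4142 (modulus 2.4142); -0.4142 (modulus 0.4142). The spectral radius is the largest modulus: r(A) = (2 + sqrt(8))/2 ≈ 2.4142. (Cross-check: r(A) ≤ ||A||_2 ≈ 3.8643; equality holds whenever A is normal, though it can also hold for some non-normal A.)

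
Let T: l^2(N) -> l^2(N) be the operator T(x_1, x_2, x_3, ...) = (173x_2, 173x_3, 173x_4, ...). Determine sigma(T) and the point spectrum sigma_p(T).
sigma(T) = closed disk {z in C : |z| ≤ 173}; sigma_p(T) = open disk {z in C : |z| < 173}

Note T = 173·V where V is the unit left shift (V x)_k = x_{k+1}; so sigma(T) = 173·sigma(V) and ||T|| = 173||V||. ||T x||^2 = 29929sum_{k≥2} |x_k|^2 ≤ 29929||x||^2, with equality on {x : x_1 = 0}, so ||T|| = 173. For any lambda with |lambda| < 173, set r = lambda/173 (|r| < 1); the vector x = (1, r, r^2, ...) is in l^2 and satisfies T x = 173(r, r^2, ...) = lambda x, so lambda is an eigenvalue. On the boundary |lambda| = 173 the geometric series diverges, so no l^2 eigenvector exists, but these lambda lie in the approximate point spectrum. Hence sigma(T) is the closed disk of radius 173 and sigma_p(T) is the open disk.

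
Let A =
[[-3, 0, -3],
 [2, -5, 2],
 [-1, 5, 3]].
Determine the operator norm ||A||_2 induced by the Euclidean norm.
||A||_2 ≈ 7.4488 (= sqrt(largest eigenvalue of A^T A))

||A||_2 = sigma_max(A) = sqrt(lambda_max(A^T A)). Form the symmetric matrix M = A^T A =
[[14, -15, 10],
 [-15, 50, 5],
 [10, 5, 22]].
Its characteristic polynomial (trace, sum of principal 2x2 minors, determinant of M give the coefficients) is
  p(λ) = det(λ I - M) = λ^3 - 86λ^2 + 1758λ - 3600.
No integer candidate from the rational root theorem (±divisors of 3600) is a root, so the roots are irrational. The cubic discriminant is Δ = 1412821296 > 0, so there are three distinct real roots. p(2) = -420 and p(3) = 927 have opposite signs, so a root lies in (2, 3); Newton's method refines it to λ ≈ 2.2995. p(28) = 152 and p(29) = -555 have opposite signs, so a root lies in (28, 29); Newton's method refines it to λ ≈ 28.2152. p(55) = -685 and p(56) = 768 have opposite signs, so a root lies in (55, 56); Newton's method refines it to λ ≈ 55.4853. Check (Vieta): the three roots sum to 86, matching tr M = 86.
So the eigenvalues of A^T A are ≈ 2.2995, 28.2152, 55.4853 (all ≥ 0, as they must be for A^T A). The largest is λ_max ≈ 55.4853, hence ||A||_2 = sqrt(λ_max) ≈ 7.4488.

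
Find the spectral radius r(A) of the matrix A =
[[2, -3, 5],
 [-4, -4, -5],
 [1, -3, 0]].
r(A) ≈ 6.5785

The eigenvalues of A are the roots of its characteristic polynomial. With M = A (coefficients from the trace, the sum of principal 2x2 minors, and det A):
  p(λ) = det(λ I - M) = λ^3 + 2λ^2 - 40λ - 65.
No integer candidate from the rational root theorem (±divisors of 65) is a root, so the roots are irrational. The cubic discriminant is Δ = 244005 > 0, so there are three distinct real roots. p(-7) = -30 and p(-6) = 31 have opposite signs, so a root lies in (-7, -6); Newton's method refines it to λ ≈ -6.5785. p(-2) = 15 and p(-1) = -24 have opposite signs, so a root lies in (-2, -1); Newton's method refines it to λ ≈ -1.5994. p(6) = -17 and p(7) = 96 have opposite signs, so a root lies in (6, 7); Newton's method refines it to λ ≈ 6.1778. Check (Vieta): the three roots sum to -2, matching tr M = -2.
Thus the eigenvalues (to 4 decimals) are -6.5785 (modulus 6.5785); -1.5994 (modulus 1.5994); 6.1778 (modulus 6.1778). The spectral radius is the largest modulus: r(A) ≈ 6.5785. (Cross-check: r(A) ≤ ||A||_2 ≈ 8.3999; equality holds whenever A is normal, though it can also hold for some non-normal A.)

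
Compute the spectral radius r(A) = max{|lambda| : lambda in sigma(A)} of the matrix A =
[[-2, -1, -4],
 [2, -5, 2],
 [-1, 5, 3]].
r(A) ≈ 6.6099

The eigenvalues of A are the roots of its characteristic polynomial. With M = A (coefficients from the trace, the sum of principal 2x2 minors, and det A):
  p(λ) = det(λ I - M) = λ^3 + 4λ^2 - 23λ - 38.
No integer candidate from the rational root theorem (±divisors of 38) is a root, so the roots are irrational. The cubic discriminant is Δ = 90800 > 0, so there are three distinct real roots. p(-7) = -24 and p(-6) = 28 have opposite signs, so a root lies in (-7, -6); Newton's method refines it to λ ≈ -6.6099. p(-2) = 16 and p(-1) = -12 have opposite signs, so a root lies in (-2, -1); Newton's method refines it to λ ≈ -1.4249. p(4) = -2 and p(5) = 72 have opposite signs, so a root lies in (4, 5); Newton's method refines it to λ ≈ 4.0347. Check (Vieta): the three roots sum to -4, matching tr M = -4.
Thus the eigenvalues (to 4 decimals) are -6.6099 (modulus 6.6099); -1.4249 (modulus 1.4249); 4.0347 (modulus 4.0347). The spectral radius is the largest modulus: r(A) ≈ 6.6099. (Cross-check: r(A) ≤ ||A||_2 ≈ 7.4996; equality holds whenever A is normal, though it can also hold for some non-normal A.)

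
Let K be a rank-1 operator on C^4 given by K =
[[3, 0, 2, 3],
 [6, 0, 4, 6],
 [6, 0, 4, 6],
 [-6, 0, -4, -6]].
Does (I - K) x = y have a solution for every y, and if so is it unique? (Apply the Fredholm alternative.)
(I - K) is singular (det(I - K) = 0, i.e. 1 ∈ sigma(K)). (I - K) x = y is solvable iff y ⊥ ker((I - K)^*) = span{(3, 0, 2, 3)}, i.e. iff 3y_1 + 2y_3 + 3y_4 = 0. When solvable, the solutions are x = y + c·(1, 2, 2, -2), c arbitrary (ker(I - K) = span{(1, 2, 2, -2)}, dimension 1).

K has rank 1, so it is an outer product K = u v^T: every row of K is a multiple of one row vector. Reading off the entries, u = (1, 2, 2, -2) and v = (3, 0, 2, 3) (row i of K equals u_i·v^T). A rank-one matrix u v^T satisfies K u = u (v·u) and kills the (3)-dimensional subspace v^⊥, so its characteristic polynomial is lambda^3 (lambda - v·u) with v·u = tr K = 1. Hence the eigenvalues of I - K are 1 (multiplicity 3) and 1 - (1) = 0, so det(I - K) = 0. (Direct check: I - K =
[[-2, 0, -2, -3],
 [-6, 1, -4, -6],
 [-6, 0, -3, -6],
 [6, 0, 4, 7]]
has determinant 0.) So 1 is an eigenvalue of K and (I - K) is not invertible. The finite-dimensional Fredholm alternative says: either (I - K) is invertible, or ker(I - K) ≠ {0} and then range(I - K) = ker((I - K)^*)^⊥, with dim ker(I - K) = dim ker((I - K)^*). We are in the second case, so we need both kernels. Kernel of I - K: (I - K) u = u - u (v·u) = u - u = 0, so ker(I - K) = span{u} = span{(1, 2, 2, -2)} (it is exactly 1-dimensional because rank(I - K) = 3). Kernel of the adjoint: K is real, so (I - K)^* = I - K^T = I - v u^T, and (I - v u^T) v = v - v (u·v) = 0; hence ker((I - K)^*) = span{v} = span{(3, 0, 2, 3)}. Therefore (I - K) x = y is solvable iff <y, v> = 0, i.e. iff 3y_1 + 2y_3 + 3y_4 = 0. When this holds, K y = u (v·y) = 0, so (I - K) y = y and x = y is a particular solution; the full solution set is the line x = y + c·u = y + c·(1, 2, 2, -2), c ∈ C.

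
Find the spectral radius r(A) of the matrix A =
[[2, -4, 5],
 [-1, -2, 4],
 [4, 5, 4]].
r(A) ≈ 8.0857

The eigenvalues of A are the roots of its characteristic polynomial. With M = A (coefficients from the trace, the sum of principal 2x2 minors, and det A):
  p(λ) = det(λ I - M) = λ^3 - 4λ^2 - 48λ + 121.
No integer candidate from the rational root theorem (±divisors of 121) is a root, so the roots are irrational. The cubic discriminant is Δ = 533077 > 0, so there are three distinct real roots. p(-7) = -82 and p(-6) = 49 have opposite signs, so a root lies in (-7, -6); Newton's method refines it to λ ≈ -6.4175. p(2) = 17 and p(3) = -32 have opposite signs, so a root lies in (2, 3); Newton's method refines it to λ ≈ 2.3319. p(8) = -7 and p(9) = 94 have opposite signs, so a root lies in (8, 9); Newton's method refines it to λ ≈ 8.0857. Check (Vieta): the three roots sum to 4, matching tr M = 4.
Thus the eigenvalues (to 4 decimals) are -6.4175 (modulus 6.4175); 2.3319 (modulus 2.3319); 8.0857 (modulus 8.0857). The spectral radius is the largest modulus: r(A) ≈ 8.0857. (Cross-check: r(A) ≤ ||A||_2 ≈ 8.2165; equality holds whenever A is normal, though it can also hold for some non-normal A.)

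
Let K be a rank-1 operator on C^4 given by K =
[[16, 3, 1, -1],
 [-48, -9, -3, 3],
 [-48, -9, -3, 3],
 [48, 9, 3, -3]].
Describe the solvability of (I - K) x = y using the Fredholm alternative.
(I - K) is singular (det(I - K) = 0, i.e. 1 ∈ sigma(K)). (I - K) x = y is solvable iff y ⊥ ker((I - K)^*) = span{(16, 3, 1, -1)}, i.e. iff 16y_1 + 3y_2 + y_3 - y_4 = 0. When solvable, the solutions are x = y + c·(1, -3, -3, 3), c arbitrary (ker(I - K) = span{(1, -3, -3, 3)}, dimension 1).

K has rank 1, so it is an outer product K = u v^T: every row of K is a multiple of one row vector. Reading off the entries, u = (1, -3, -3, 3) and v = (16, 3, 1, -1) (row i of K equals u_i·v^T). A rank-one matrix u v^T satisfies K u = u (v·u) and kills the (3)-dimensional subspace v^⊥, so its characteristic polynomial is lambda^3 (lambda - v·u) with v·u = tr K = 1. Hence the eigenvalues of I - K are 1 (multiplicity 3) and 1 - (1) = 0, so det(I - K) = 0. (Direct check: I - K =
[[-15, -3, -1, 1],
 [48, 10, 3, -3],
 [48, 9, 4, -3],
 [-48, -9, -3, 4]]
has determinant 0.) So 1 is an eigenvalue of K and (I - K) is not invertible. The finite-dimensional Fredholm alternative says: either (I - K) is invertible, or ker(I - K) ≠ {0} and then range(I - K) = ker((I - K)^*)^⊥, with dim ker(I - K) = dim ker((I - K)^*). We are in the second case, so we need both kernels. Kernel of I - K: (I - K) u = u - u (v·u) = u - u = 0, so ker(I - K) = span{u} = span{(1, -3, -3, 3)} (it is exactly 1-dimensional because rank(I - K) = 3). Kernel of the adjoint: K is real, so (I - K)^* = I - K^T = I - v u^T, and (I - v u^T) v = v - v (u·v) = 0; hence ker((I - K)^*) = span{v} = span{(16, 3, 1, -1)}. Therefore (I - K) x = y is solvable iff <y, v> = 0, i.e. iff 16y_1 + 3y_2 + y_3 - y_4 = 0. When this holds, K y = u (v·y) = 0, so (I - K) y = y and x = y is a particular solution; the full solution set is the line x = y + c·u = y + c·(1, -3, -3, 3), c ∈ C.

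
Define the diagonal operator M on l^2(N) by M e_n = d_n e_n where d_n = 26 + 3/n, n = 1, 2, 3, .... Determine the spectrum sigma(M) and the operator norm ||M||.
sigma(M) = {26 + 3/n : n ≥ 1} ∪ {26}; ||M|| = 29

A bounded diagonal operator on l^2 with diagonal entries d_n has spectrum equal to the closure of {d_n : n ≥ 1}: every d_n is an eigenvalue (with eigenvector e_n), so {d_n} ⊂ sigma(M); the spectrum is closed, so its closure is too; and for lambda not in the closure, (M - lambda I) has bounded inverse (the diagonal entries 1/(d_n - lambda) are bounded). For our sequence d_n = 26 + 3/n, n = 1, 2, 3, ...:
  - {d_n} = {26 + 3/n : n ≥ 1}; the only limit point is 26
  - closure = {26 + 3/n : n ≥ 1} ∪ {26}
For the norm: a diagonal operator has ||M|| = sup_n |d_n|. Here d_n = 26 + 3/n is positive and decreasing, so sup_n |d_n| = d_1 = 26 + 3 = 29. So ||M|| = 29.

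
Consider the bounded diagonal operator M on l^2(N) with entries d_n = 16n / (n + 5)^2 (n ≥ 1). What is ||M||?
||M|| = 4/5 (attained at n = 5)

For M diagonal, ||M|| = sup_n |d_n|. Treat f(x) = 16x / (x + 5)^2 for real x > 0. By the quotient rule, f'(x) = 16(5 - x)/(x + 5)^3, which is positive for x < 5 and negative for x > 5. So f has a unique maximum at x = 5, and since 5 is a positive integer, the supremum over n ≥ 1 is attained at n = 5: d_5 = 16·5/(5 + 5)^2 = 16·5/100 = 4/5. Hence ||M|| = 4/5.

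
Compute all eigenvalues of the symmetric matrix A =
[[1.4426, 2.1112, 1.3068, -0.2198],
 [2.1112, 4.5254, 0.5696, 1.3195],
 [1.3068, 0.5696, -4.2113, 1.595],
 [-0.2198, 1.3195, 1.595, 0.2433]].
sigma(A) ≈ {-5, 0, 1, 6}

A is real symmetric, so its spectrum consists of real eigenvalues. Expanding the characteristic polynomial of the displayed matrix gives
  det(λ I - A) = p(λ) = λ^4 + (-2)λ^3 + (-29)λ^2 + (30.0017)λ + (-0.0021).
Solving p(λ) = 0 yields eigenvalues ≈ -5, 0, 1, 6. (A is shown rounded to 4 decimals, so these recover the underlying integer eigenvalues to within that precision.)
Verification: the trace of A = 2 equals the sum of eigenvalues 2, and det(A) ≈ -0.0021 matches the eigenvalue product 0.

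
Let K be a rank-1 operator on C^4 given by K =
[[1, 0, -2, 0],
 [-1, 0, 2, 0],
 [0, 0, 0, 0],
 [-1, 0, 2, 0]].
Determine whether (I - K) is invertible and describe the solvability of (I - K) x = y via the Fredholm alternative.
(I - K) is singular (det(I - K) = 0, i.e. 1 ∈ sigma(K)). (I - K) x = y is solvable iff y ⊥ ker((I - K)^*) = span{(1, 0, -2, 0)}, i.e. iff y_1 - 2y_3 = 0. When solvable, the solutions are x = y + c·(1, -1, 0, -1), c arbitrary (ker(I - K) = span{(1, -1, 0, -1)}, dimension 1).

K has rank 1, so it is an outer product K = u v^T: every row of K is a multiple of one row vector. Reading off the entries, u = (1, -1, 0, -1) and v = (1, 0, -2, 0) (row i of K equals u_i·v^T). A rank-one matrix u v^T satisfies K u = u (v·u) and kills the (3)-dimensional subspace v^⊥, so its characteristic polynomial is lambda^3 (lambda - v·u) with v·u = tr K = 1. Hence the eigenvalues of I - K are 1 (multiplicity 3) and 1 - (1) = 0, so det(I - K) = 0. (Direct check: I - K =
[[0, 0, 2, 0],
 [1, 1, -2, 0],
 [0, 0, 1, 0],
 [1, 0, -2, 1]]
has determinant 0.) So 1 is an eigenvalue of K and (I - K) is not invertible. The finite-dimensional Fredholm alternative says: either (I - K) is invertible, or ker(I - K) ≠ {0} and then range(I - K) = ker((I - K)^*)^⊥, with dim ker(I - K) = dim ker((I - K)^*). We are in the second case, so we need both kernels. Kernel of I - K: (I - K) u = u - u (v·u) = u - u = 0, so ker(I - K) = span{u} = span{(1, -1, 0, -1)} (it is exactly 1-dimensional because rank(I - K) = 3). Kernel of the adjoint: K is real, so (I - K)^* = I - K^T = I - v u^T, and (I - v u^T) v = v - v (u·v) = 0; hence ker((I - K)^*) = span{v} = span{(1, 0, -2, 0)}. Therefore (I - K) x = y is solvable iff <y, v> = 0, i.e. iff y_1 - 2y_3 = 0. When this holds, K y = u (v·y) = 0, so (I - K) y = y and x = y is a particular solution; the full solution set is the line x = y + c·u = y + c·(1, -1, 0, -1), c ∈ C.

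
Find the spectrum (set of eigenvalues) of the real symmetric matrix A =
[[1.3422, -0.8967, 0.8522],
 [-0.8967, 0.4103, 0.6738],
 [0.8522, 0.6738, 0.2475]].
sigma(A) ≈ {-1, 1, 2}

A is real symmetric, so its spectrum consists of real eigenvalues. Expanding the characteristic polynomial of the displayed matrix gives
  det(λ I - A) = p(λ) = λ^3 + (-2)λ^2 + (-1)λ + (2).
Solving p(λ) = 0 yields eigenvalues ≈ -1, 1, 2. (A is shown rounded to 4 decimals, so these recover the underlying integer eigenvalues to within that precision.)
Verification: the trace of A = 2 equals the sum of eigenvalues 2, and det(A) ≈ -1.9998 matches the eigenvalue product -2.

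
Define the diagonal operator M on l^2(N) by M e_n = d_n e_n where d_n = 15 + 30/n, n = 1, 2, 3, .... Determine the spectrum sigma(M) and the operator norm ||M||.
sigma(M) = {15 + 30/n : n ≥ 1} ∪ {15}; ||M|| = 45

A bounded diagonal operator on l^2 with diagonal entries d_n has spectrum equal to the closure of {d_n : n ≥ 1}: every d_n is an eigenvalue (with eigenvector e_n), so {d_n} ⊂ sigma(M); the spectrum is closed, so its closure is too; and for lambda not in the closure, (M - lambda I) has bounded inverse (the diagonal entries 1/(d_n - lambda) are bounded). For our sequence d_n = 15 + 30/n, n = 1, 2, 3, ...:
  - {d_n} = {15 + 30/n : n ≥ 1}; the only limit point is 15
  - closure = {15 + 30/n : n ≥ 1} ∪ {15}
For the norm: a diagonal operator has ||M|| = sup_n |d_n|. Here d_n = 15 + 30/n is positive and decreasing, so sup_n |d_n| = d_1 = 15 + 30 = 45. So ||M|| = 45.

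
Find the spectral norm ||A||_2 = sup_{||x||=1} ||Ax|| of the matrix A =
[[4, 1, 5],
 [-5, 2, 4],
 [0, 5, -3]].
||A||_2 ≈ 7.0883 (= sqrt(largest eigenvalue of A^T A))

||A||_2 = sigma_max(A) = sqrt(lambda_max(A^T A)). Form the symmetric matrix M = A^T A =
[[41, -6, 0],
 [-6, 30, -2],
 [0, -2, 50]].
Its characteristic polynomial (trace, sum of principal 2x2 minors, determinant of M give the coefficients) is
  p(λ) = det(λ I - M) = λ^3 - 121λ^2 + 4740λ - 59536.
No integer candidate from the rational root theorem (±divisors of 59536) is a root, so the roots are irrational. The cubic discriminant is Δ = 6353744 > 0, so there are three distinct real roots. p(27) = -82 and p(28) = 272 have opposite signs, so a root lies in (27, 28); Newton's method refines it to λ ≈ 27.2133. p(43) = 62 and p(44) = -48 have opposite signs, so a root lies in (43, 44); Newton's method refines it to λ ≈ 43.5421. p(50) = -36 and p(51) = 134 have opposite signs, so a root lies in (50, 51); Newton's method refines it to λ ≈ 50.2446. Check (Vieta): the three roots sum to 121, matching tr M = 121.
So the eigenvalues of A^T A are ≈ 27.2133, 43.5421, 50.2446 (all ≥ 0, as they must be for A^T A). The largest is λ_max ≈ 50.2446, hence ||A||_2 = sqrt(λ_max) ≈ 7.0883.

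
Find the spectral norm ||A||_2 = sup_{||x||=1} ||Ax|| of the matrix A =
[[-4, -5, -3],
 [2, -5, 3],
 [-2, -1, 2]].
||A||_2 ≈ 7.4765 (= sqrt(largest eigenvalue of A^T A))

||A||_2 = sigma_max(A) = sqrt(lambda_max(A^T A)). Form the symmetric matrix M = A^T A =
[[24, 12, 14],
 [12, 51, -2],
 [14, -2, 22]].
Its characteristic polynomial (trace, sum of principal 2x2 minors, determinant of M give the coefficients) is
  p(λ) = det(λ I - M) = λ^3 - 97λ^2 + 2530λ - 12996.
No integer candidate from the rational root theorem (±divisors of 12996) is a root, so the roots are irrational. The cubic discriminant is Δ = 852644916 > 0, so there are three distinct real roots. p(6) = -1092 and p(7) = 304 have opposite signs, so a root lies in (6, 7); Newton's method refines it to λ ≈ 6.7725. p(34) = 196 and p(35) = -396 have opposite signs, so a root lies in (34, 35); Newton's method refines it to λ ≈ 34.3287. p(55) = -896 and p(56) = 108 have opposite signs, so a root lies in (55, 56); Newton's method refines it to λ ≈ 55.8988. Check (Vieta): the three roots sum to 97, matching tr M = 97.
So the eigenvalues of A^T A are ≈ 6.7725, 34.3287, 55.8988 (all ≥ 0, as they must be for A^T A). The largest is λ_max ≈ 55.8988, hence ||A||_2 = sqrt(λ_max) ≈ 7.4765.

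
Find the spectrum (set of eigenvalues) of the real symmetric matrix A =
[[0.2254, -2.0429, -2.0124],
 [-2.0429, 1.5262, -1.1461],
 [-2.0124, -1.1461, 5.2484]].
sigma(A) ≈ {-2, 3, 6}

A is real symmetric, so its spectrum consists of real eigenvalues. Expanding the characteristic polynomial of the displayed matrix gives
  det(λ I - A) = p(λ) = λ^3 + (-7)λ^2 + (0)λ + (35.9988).
Solving p(λ) = 0 yields eigenvalues ≈ -2, 3, 6. (A is shown rounded to 4 decimals, so these recover the underlying integer eigenvalues to within that precision.)
Verification: the trace of A = 7 equals the sum of eigenvalues 7, and det(A) ≈ -35.9988 matches the eigenvalue product -36.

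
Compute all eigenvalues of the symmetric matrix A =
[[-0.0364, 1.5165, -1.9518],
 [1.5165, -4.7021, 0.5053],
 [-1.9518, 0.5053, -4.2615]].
sigma(A) ≈ {-6, -4, 1}

A is real symmetric, so its spectrum consists of real eigenvalues. Expanding the characteristic polynomial of the displayed matrix gives
  det(λ I - A) = p(λ) = λ^3 + (9)λ^2 + (14)λ + (-24.0019).
Solving p(λ) = 0 yields eigenvalues ≈ -6, -4, 1. (A is shown rounded to 4 decimals, so these recover the underlying integer eigenvalues to within that precision.)
Verification: the trace of A = -9 equals the sum of eigenvalues -9, and det(A) ≈ 24.0019 matches the eigenvalue product 24.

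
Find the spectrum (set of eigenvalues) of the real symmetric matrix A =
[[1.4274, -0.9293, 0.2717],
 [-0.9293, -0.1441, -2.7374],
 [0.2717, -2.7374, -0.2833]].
sigma(A) ≈ {-3, 1, 3}

A is real symmetric, so its spectrum consists of real eigenvalues. Expanding the characteristic polynomial of the displayed matrix gives
  det(λ I - A) = p(λ) = λ^3 + (-1)λ^2 + (-9)λ + (9).
Solving p(λ) = 0 yields eigenvalues ≈ -3, 1, 3. (A is shown rounded to 4 decimals, so these recover the underlying integer eigenvalues to within that precision.)
Verification: the trace of A = 1 equals the sum of eigenvalues 1, and det(A) ≈ -9.0001 matches the eigenvalue product -9.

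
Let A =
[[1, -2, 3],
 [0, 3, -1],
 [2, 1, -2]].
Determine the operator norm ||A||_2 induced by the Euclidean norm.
||A||_2 ≈ 5.0025 (= sqrt(largest eigenvalue of A^T A))

||A||_2 = sigma_max(A) = sqrt(lambda_max(A^T A)). Form the symmetric matrix M = A^T A =
[[5, 0, -1],
 [0, 14, -11],
 [-1, -11, 14]].
Its characteristic polynomial (trace, sum of principal 2x2 minors, determinant of M give the coefficients) is
  p(λ) = det(λ I - M) = λ^3 - 33λ^2 + 214λ - 361.
No integer candidate from the rational root theorem (±divisors of 361) is a root, so the roots are irrational. The cubic discriminant is Δ = 1147649 > 0, so there are three distinct real roots. p(2) = -57 and p(3) = 11 have opposite signs, so a root lies in (2, 3); Newton's method refines it to λ ≈ 2.7732. p(5) = 9 and p(6) = -49 have opposite signs, so a root lies in (5, 6); Newton's method refines it to λ ≈ 5.2018. p(25) = -11 and p(26) = 471 have opposite signs, so a root lies in (25, 26); Newton's method refines it to λ ≈ 25.025. Check (Vieta): the three roots sum to 33, matching tr M = 33.
So the eigenvalues of A^T A are ≈ 2.7732, 5.2018, 25.025 (all ≥ 0, as they must be for A^T A). The largest is λ_max ≈ 25.025, hence ||A||_2 = sqrt(λ_max) ≈ 5.0025.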